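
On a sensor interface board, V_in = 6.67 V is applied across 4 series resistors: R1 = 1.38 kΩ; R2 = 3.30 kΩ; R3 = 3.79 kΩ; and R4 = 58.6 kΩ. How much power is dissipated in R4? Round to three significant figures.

The common current is I = 6.67/67.07 = 0.09945 mA.
V(R4) = I·R = 5.828 V; P = V·I = 5.828 × 0.09945 = 0.5796 mW.

P ≈ 0.580 mW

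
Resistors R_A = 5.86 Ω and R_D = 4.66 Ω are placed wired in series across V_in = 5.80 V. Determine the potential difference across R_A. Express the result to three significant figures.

Total series resistance ΣR = 5.86 + 4.66 = 10.52 Ω.
By the voltage-divider rule, V = 5.80 × 5.860/10.52 = 3.231 V.

V ≈ 3.23 V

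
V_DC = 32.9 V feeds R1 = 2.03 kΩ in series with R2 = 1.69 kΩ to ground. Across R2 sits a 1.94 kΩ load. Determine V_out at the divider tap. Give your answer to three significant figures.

V_out ≈ 10.1 V

The load sits in parallel with R2, giving an effective lower resistance R2' = R2·R_L/(R2+R_L) = 0.9032 kΩ.
Now apply the divider: V_out = 32.9 × 0.3079 = 10.13 V.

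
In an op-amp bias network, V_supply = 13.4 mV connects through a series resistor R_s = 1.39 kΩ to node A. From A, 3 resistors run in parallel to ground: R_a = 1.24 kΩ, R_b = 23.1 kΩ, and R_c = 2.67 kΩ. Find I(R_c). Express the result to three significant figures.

I ≈ 1.86 µA

Parallel bank: R_p = 1/(1/1.24 + 1/23.1 + 1/2.67) = 0.8168 kΩ.
V_A = 13.4 × 0.8168/2.207 = 4.960 mV.
Branch current I = V_A/R_c = 4.960/2.67 = 1.858 µA.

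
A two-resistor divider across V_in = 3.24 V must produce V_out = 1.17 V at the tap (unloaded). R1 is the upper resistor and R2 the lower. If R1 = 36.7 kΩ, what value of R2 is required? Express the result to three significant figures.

Required fraction k = V_out/V_in = 0.3611.
R2 = R1 · 0.3611/(1 − 0.3611) = 20.74 kΩ.

R2 ≈ 20.7 kΩ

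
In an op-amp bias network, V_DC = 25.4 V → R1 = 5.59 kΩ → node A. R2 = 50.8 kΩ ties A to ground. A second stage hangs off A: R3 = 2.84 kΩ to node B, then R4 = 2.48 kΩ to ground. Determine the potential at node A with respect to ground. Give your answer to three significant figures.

V_A ≈ 11.8 V

Looking into the second stage from A: R3 + R4 = 5.320 kΩ appears in parallel with R2.
Effective lower resistance at A: R2 ‖ 5.320 = 4.816 kΩ.
V_A = 25.4 × 4.816/(5.59 + 4.816) = 11.75 V.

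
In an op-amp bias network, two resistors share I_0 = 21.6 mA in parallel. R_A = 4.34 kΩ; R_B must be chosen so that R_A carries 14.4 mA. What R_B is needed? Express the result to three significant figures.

In a two-way split, I_A/I_0 = R_B/(R_A + R_B).
14.4/21.6 = R_B/(R_A + R_B) → R_B = R_A · (0.6667)/(1 − 0.6667) = 4.34 × 2.000 = 8.680 kΩ.

R_B ≈ 8.68 kΩ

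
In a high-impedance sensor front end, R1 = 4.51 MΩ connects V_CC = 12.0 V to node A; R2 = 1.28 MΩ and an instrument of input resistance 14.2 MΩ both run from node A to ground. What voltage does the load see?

V_out ≈ 2.48 V

The load sits in parallel with R2, giving an effective lower resistance R2' = R2·R_L/(R2+R_L) = 1.174 MΩ.
Now apply the divider: V_out = 12.0 × 0.2066 = 2.479 V.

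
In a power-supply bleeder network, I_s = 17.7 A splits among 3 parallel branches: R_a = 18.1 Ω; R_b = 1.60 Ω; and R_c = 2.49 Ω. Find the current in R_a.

ΣG = 1/18.1 + 1/1.60 + 1/2.49 = 1.082.
By the current-divider rule, I = I_s · G_k/ΣG = 17.7 × 0.05107 = 0.9039 A.

I ≈ 0.904 A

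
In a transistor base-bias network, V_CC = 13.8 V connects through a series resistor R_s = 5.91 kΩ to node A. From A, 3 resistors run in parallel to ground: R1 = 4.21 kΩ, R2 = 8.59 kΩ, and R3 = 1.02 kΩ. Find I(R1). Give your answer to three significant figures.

I ≈ 0.369 mA

Equivalent of the parallel group: R_p = 0.7494 kΩ.
Node voltage V_A = V_CC · R_p/(R_s + R_p) = 13.8 × 0.1125 = 1.553 V.
I(R1) = V_A / R1 = 1.553/4.21 = 0.3689 mA.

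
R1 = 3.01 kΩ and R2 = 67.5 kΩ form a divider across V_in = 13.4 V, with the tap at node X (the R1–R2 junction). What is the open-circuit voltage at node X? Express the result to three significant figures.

V_th is the unloaded tap voltage: V_in · R2/(R1+R2) = 13.4 × 0.9573 = 12.83 V.

V_th ≈ 12.8 V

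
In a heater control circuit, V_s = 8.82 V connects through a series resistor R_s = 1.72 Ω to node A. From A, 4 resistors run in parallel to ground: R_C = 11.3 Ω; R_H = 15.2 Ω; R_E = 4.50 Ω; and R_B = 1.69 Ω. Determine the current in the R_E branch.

I ≈ 0.735 A

Parallel bank: R_p = 1/(1/11.3 + 1/15.2 + 1/4.50 + 1/1.69) = 1.033 Ω.
V_A by voltage divider: V_A = 8.82 × 1.033/(1.72 + 1.033) = 3.309 V.
I(R_E) = V_A / R_E = 3.309/4.50 = 0.7354 A.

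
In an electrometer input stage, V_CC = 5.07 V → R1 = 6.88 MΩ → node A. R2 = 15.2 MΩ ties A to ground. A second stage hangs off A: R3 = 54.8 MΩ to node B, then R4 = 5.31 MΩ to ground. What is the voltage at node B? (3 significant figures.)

V_B ≈ 0.286 V

The second stage (R3 + R4 = 60.11 MΩ) loads node A in parallel with R2.
R2 ‖ (R3+R4) = 12.13 MΩ.
V_A = 5.07 × 12.13/(6.88 + 12.13) = 3.235 V.
Then the unloaded second divider: V_B = V_A × R4/(R3+R4) = 3.235 × 0.08834 = 0.2858 V.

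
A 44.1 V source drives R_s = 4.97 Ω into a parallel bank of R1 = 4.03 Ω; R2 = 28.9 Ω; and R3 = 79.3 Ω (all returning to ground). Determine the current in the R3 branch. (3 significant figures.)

I ≈ 0.225 A

Parallel bank: R_p = 1/(1/4.03 + 1/28.9 + 1/79.3) = 3.386 Ω.
V_A = 44.1 × 3.386/8.356 = 17.87 V.
I(R3) = V_A / R3 = 17.87/79.3 = 0.2253 A.
(Check via current divider: I_total = 5.278 A; share G_k/ΣG = 0.04270 → same result.)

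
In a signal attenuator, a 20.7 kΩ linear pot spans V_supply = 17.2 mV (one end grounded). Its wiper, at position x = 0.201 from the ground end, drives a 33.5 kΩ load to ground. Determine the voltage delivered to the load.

V_out ≈ 3.15 mV

Split the track: R_lower = x·R_p = 4.161 kΩ, R_upper = (1−x)·R_p = 16.54 kΩ.
(x·R_p) ‖ R_L = 3.701 kΩ.
Then V_out = V_supply · 3.701/(16.54 + 3.701) = 3.145 mV.
(Unloaded: V_out = x·V_supply = 3.46 mV.)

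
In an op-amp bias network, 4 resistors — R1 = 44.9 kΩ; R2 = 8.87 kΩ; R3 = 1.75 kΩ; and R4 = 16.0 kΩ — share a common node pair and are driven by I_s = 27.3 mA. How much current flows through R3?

I ≈ 20.3 mA

Total conductance ΣG = 1/44.9 + 1/8.87 + 1/1.75 + 1/16.0 = 0.7689 (units of 1/kΩ).
Current divider: I(R3) = I_s · G_k/ΣG = 27.3 × (0.5714/0.7689) = 27.3 × 0.7431 = 20.29 mA.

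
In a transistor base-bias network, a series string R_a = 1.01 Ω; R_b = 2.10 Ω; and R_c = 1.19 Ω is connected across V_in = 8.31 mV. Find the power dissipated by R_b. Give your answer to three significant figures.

The common current is I = 8.31/4.300 = 1.933 mA.
P = I²R = 3.735 × 2.10 = 7.843 µW.

P ≈ 7.84 µW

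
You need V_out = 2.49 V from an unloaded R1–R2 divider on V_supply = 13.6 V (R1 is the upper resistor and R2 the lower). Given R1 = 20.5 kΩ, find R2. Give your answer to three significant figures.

R2 ≈ 4.59 kΩ

The divider ratio is R2/(R1+R2) = 2.49/13.6 = 0.1831.
R2 = R1 · 0.1831/(1 − 0.1831) = 4.595 kΩ.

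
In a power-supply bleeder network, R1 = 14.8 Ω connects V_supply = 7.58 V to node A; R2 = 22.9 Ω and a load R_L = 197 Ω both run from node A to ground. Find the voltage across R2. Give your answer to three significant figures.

V_out ≈ 4.40 V

The load sits in parallel with R2, giving an effective lower resistance R2' = R2·R_L/(R2+R_L) = 20.52 Ω.
Then V_out = V_supply · R2'/(R1 + R2') = 7.58 × 20.52/35.32 = 4.403 V.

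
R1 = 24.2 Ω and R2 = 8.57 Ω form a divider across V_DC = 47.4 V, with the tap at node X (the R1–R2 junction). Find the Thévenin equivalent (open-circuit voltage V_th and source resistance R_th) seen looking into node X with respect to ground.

V_th ≈ 12.4 V, R_th ≈ 6.33 Ω

With X open, the divider is unloaded: V_th = 47.4 × 8.57/32.77 = 12.40 V.
With V_DC suppressed (replaced by a short), R_th = R1 ‖ R2 = (24.20 × 8.57)/(24.20 + 8.57) = 6.329 Ω.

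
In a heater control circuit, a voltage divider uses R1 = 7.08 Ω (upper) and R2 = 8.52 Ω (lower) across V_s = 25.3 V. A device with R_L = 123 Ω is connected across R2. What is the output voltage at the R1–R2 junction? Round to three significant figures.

R2 ‖ R_L = (8.52 × 123)/(8.52 + 123) = 7.968 Ω.
Now apply the divider: V_out = 25.3 × 0.5295 = 13.40 V.
(Unloaded it would be 13.8 V; the load pulls it down.)

V_out ≈ 13.4 V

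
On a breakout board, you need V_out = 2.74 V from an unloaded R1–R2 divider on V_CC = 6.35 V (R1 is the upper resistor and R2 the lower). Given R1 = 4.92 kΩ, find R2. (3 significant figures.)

The divider ratio is R2/(R1+R2) = 2.74/6.35 = 0.4315.
Rearranging, R2 = R1·k/(1−k) = 4.92 × 0.7590 = 3.734 kΩ.

R2 ≈ 3.73 kΩ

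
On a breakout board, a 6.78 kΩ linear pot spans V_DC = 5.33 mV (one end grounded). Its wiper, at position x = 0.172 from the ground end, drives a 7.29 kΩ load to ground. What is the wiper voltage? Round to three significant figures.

Split the track: R_lower = x·R_p = 1.166 kΩ, R_upper = (1−x)·R_p = 5.614 kΩ.
Lower segment in parallel with the load: 1.166 ‖ 7.29 = 1.005 kΩ.
Loaded-divider output: V_out = 5.33 × 0.1519 = 0.8095 mV.

V_out ≈ 0.810 mV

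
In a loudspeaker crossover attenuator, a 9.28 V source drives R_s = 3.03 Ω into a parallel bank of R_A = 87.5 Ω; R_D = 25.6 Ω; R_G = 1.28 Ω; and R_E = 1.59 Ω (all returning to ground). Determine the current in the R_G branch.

Combine the parallel branches: R_p = (1/87.5 + 1/25.6 + 1/1.28 + 1/1.59)⁻¹ = 0.6846 Ω.
V_A = 9.28 × 0.6846/3.715 = 1.710 V.
Branch current I = V_A/R_G = 1.710/1.28 = 1.336 A.
(Equivalently: I_total = 2.498 A, then current-divider fraction G_k/ΣG = 0.5349.)

I ≈ 1.34 A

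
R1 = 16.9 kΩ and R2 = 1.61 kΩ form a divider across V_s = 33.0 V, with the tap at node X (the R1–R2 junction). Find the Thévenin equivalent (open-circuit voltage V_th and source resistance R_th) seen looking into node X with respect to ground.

Open-circuit (no load on X): V_th = V_s · R2/(R1 + R2) = 33.0 × 1.61/(16.90 + 1.61) = 2.870 V.
With V_s suppressed (replaced by a short), R_th = R1 ‖ R2 = (16.90 × 1.61)/(16.90 + 1.61) = 1.470 kΩ.

V_th ≈ 2.87 V, R_th ≈ 1.47 kΩ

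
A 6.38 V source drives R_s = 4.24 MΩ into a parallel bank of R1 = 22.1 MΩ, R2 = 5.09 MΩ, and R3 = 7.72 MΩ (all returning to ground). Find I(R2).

I ≈ 0.487 µA

Parallel bank: R_p = 1/(1/22.1 + 1/5.09 + 1/7.72) = 2.694 MΩ.
V_A = 6.38 × 2.694/6.934 = 2.479 V.
Branch current I = V_A/R2 = 2.479/5.09 = 0.4869 µA.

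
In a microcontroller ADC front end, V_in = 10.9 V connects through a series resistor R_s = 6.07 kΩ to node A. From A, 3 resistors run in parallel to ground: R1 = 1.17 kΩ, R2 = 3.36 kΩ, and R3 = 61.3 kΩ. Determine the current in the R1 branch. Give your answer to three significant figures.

Combine the parallel branches: R_p = (1/1.17 + 1/3.36 + 1/61.3)⁻¹ = 0.8557 kΩ.
Node voltage V_A = V_in · R_p/(R_s + R_p) = 10.9 × 0.1236 = 1.347 V.
I(R1) = V_A / R1 = 1.347/1.17 = 1.151 mA.
(Check via current divider: I_total = 1.574 mA; share G_k/ΣG = 0.7314 → same result.)

I ≈ 1.15 mA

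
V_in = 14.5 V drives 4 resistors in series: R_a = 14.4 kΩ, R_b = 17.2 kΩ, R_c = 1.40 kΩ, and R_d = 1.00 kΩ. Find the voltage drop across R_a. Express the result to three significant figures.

V ≈ 6.14 V

ΣR = 14.4 + 17.2 + 1.40 + 1.00 = 34.00 kΩ.
V = V_in · R/ΣR = 14.5 × 0.4235 = 6.141 V.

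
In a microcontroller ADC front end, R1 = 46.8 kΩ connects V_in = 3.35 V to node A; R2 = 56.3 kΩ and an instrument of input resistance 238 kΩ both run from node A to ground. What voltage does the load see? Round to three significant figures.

First combine the lower leg with the load: R2 ‖ R_L = 45.53 kΩ.
Then V_out = V_in · R2'/(R1 + R2') = 3.35 × 45.53/92.33 = 1.652 V.

V_out ≈ 1.65 V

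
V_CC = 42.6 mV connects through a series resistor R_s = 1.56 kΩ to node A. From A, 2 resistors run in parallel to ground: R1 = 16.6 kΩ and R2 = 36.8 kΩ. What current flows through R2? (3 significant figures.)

Parallel bank: R_p = 1/(1/16.6 + 1/36.8) = 11.44 kΩ.
Node voltage V_A = V_CC · R_p/(R_s + R_p) = 42.6 × 0.8800 = 37.49 mV.
Branch current I = V_A/R2 = 37.49/36.8 = 1.019 µA.

I ≈ 1.02 µA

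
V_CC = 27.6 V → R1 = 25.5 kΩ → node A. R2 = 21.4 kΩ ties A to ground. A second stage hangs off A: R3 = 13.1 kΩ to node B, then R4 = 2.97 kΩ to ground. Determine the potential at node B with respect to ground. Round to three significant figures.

V_B ≈ 1.35 V

The second stage (R3 + R4 = 16.07 kΩ) loads node A in parallel with R2.
R2 ‖ (R3+R4) = 9.178 kΩ.
So V_A = 27.6 × 0.2647 = 7.305 V.
V_B = V_A × 0.1848 = 1.350 V.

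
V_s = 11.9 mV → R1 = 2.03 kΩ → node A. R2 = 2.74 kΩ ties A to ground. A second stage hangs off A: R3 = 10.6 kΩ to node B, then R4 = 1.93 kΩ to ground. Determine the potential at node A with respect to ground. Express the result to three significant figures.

V_A ≈ 6.25 mV

Node A sees R2 in parallel with the series input of stage 2, R3 + R4 = 12.53 kΩ.
Effective lower resistance at A: R2 ‖ 12.53 = 2.248 kΩ.
So V_A = 11.9 × 0.5255 = 6.254 mV.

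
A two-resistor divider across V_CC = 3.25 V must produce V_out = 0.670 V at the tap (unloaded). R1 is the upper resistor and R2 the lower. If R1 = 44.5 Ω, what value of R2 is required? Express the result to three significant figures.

V_out/V_CC = R2/(R1+R2) = 0.2062.
Rearranging, R2 = R1·k/(1−k) = 44.5 × 0.2597 = 11.56 Ω.

R2 ≈ 11.6 Ω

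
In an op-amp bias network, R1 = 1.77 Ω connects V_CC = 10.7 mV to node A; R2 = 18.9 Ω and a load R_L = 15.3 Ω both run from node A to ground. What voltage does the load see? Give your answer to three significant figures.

V_out ≈ 8.85 mV

First combine the lower leg with the load: R2 ‖ R_L = 8.455 Ω.
Voltage divider with the loaded lower leg: V_out = 10.7 × 8.455/(1.77 + 8.455) = 10.7 × 0.8269 = 8.848 mV.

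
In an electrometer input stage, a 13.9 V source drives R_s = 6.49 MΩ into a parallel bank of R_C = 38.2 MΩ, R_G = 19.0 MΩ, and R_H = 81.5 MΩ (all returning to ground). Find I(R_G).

I ≈ 0.460 µA

Combine the parallel branches: R_p = (1/38.2 + 1/19.0 + 1/81.5)⁻¹ = 10.98 MΩ.
Node voltage V_A = V_CC · R_p/(R_s + R_p) = 13.9 × 0.6285 = 8.736 V.
Branch current I = V_A/R_G = 8.736/19.0 = 0.4598 µA.
(Equivalently: I_total = 0.7957 µA, then current-divider fraction G_k/ΣG = 0.5779.)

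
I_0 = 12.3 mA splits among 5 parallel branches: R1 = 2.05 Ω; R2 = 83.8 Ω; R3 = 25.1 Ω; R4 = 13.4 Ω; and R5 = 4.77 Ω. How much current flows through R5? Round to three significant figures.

I ≈ 3.13 mA

Total conductance ΣG = 1/2.05 + 1/83.8 + 1/25.1 + 1/13.4 + 1/4.77 = 0.8238 (units of 1/Ω).
R5 takes the fraction G_k/ΣG = 0.2096/0.8238 = 0.2545, so I = 12.3 × 0.2545 = 3.130 mA.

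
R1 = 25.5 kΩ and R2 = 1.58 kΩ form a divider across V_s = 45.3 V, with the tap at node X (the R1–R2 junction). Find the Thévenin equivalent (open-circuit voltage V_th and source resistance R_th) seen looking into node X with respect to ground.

V_th ≈ 2.64 V, R_th ≈ 1.49 kΩ

V_th is the unloaded tap voltage: V_s · R2/(R1+R2) = 45.3 × 0.05835 = 2.643 V.
Looking into X with the source shorted: R_th = R1·R2/(R1+R2) = 25.50 × 1.58/27.08 = 1.488 kΩ.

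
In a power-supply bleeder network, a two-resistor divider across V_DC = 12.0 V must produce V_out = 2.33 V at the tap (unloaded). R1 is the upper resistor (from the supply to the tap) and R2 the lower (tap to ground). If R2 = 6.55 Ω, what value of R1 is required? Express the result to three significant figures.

R1 ≈ 27.2 Ω

Required fraction k = V_out/V_DC = 0.1942.
R1 = R2·(1/k − 1) = 6.55 × 4.150 = 27.18 Ω.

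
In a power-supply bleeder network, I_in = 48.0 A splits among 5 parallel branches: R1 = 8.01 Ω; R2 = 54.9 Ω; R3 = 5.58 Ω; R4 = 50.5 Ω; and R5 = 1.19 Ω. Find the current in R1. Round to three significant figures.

I ≈ 5.07 A

ΣG = 1/8.01 + 1/54.9 + 1/5.58 + 1/50.5 + 1/1.19 = 1.182.
By the current-divider rule, I = I_in · G_k/ΣG = 48.0 × 0.1056 = 5.068 A.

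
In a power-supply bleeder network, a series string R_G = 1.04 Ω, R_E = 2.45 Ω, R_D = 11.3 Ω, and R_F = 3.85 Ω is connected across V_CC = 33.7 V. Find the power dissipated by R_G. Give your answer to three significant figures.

The common current is I = 33.7/18.64 = 1.808 A.
P(R_G) = I²·R_G = (1.808)² × 1.04 = 3.399 W.

P ≈ 3.40 W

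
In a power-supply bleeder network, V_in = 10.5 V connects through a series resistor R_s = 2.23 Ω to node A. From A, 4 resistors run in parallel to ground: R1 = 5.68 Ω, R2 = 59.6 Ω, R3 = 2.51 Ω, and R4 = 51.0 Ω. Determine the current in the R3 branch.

Combine the parallel branches: R_p = (1/5.68 + 1/59.6 + 1/2.51 + 1/51.0)⁻¹ = 1.637 Ω.
V_A by voltage divider: V_A = 10.5 × 1.637/(2.23 + 1.637) = 4.445 V.
I(R3) = V_A / R3 = 4.445/2.51 = 1.771 A.

I ≈ 1.77 A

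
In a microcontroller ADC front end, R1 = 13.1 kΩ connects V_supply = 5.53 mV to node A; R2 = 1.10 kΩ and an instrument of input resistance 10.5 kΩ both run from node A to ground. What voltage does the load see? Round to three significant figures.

First combine the lower leg with the load: R2 ‖ R_L = 0.9957 kΩ.
Voltage divider with the loaded lower leg: V_out = 5.53 × 0.9957/(13.1 + 0.9957) = 5.53 × 0.07064 = 0.3906 mV.
(Unloaded it would be 0.428 mV; the load pulls it down.)

V_out ≈ 0.391 mV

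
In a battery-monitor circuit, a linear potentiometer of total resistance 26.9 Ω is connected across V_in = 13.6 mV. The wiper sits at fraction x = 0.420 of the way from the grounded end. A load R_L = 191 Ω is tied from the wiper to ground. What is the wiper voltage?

V_out ≈ 5.52 mV

Split the track: R_lower = x·R_p = 11.30 Ω, R_upper = (1−x)·R_p = 15.60 Ω.
(x·R_p) ‖ R_L = 10.67 Ω.
V_out = 13.6 × 10.67/(15.60 + 10.67) = 5.523 mV.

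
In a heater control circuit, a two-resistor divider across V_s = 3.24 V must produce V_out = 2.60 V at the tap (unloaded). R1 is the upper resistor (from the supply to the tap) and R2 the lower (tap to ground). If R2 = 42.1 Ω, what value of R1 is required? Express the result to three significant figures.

R1 ≈ 10.4 Ω

Required fraction k = V_out/V_s = 0.8025.
So R1 = R2 · (V_s/V_out − 1) = 42.1 × (3.24/2.60 − 1) = 42.1 × 0.2462 = 10.36 Ω.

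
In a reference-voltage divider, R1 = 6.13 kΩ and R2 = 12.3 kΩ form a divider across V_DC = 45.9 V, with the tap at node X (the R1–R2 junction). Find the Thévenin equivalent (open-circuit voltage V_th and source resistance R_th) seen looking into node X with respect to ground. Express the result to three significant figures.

V_th ≈ 30.6 V, R_th ≈ 4.09 kΩ

Open-circuit (no load on X): V_th = V_DC · R2/(R1 + R2) = 45.9 × 12.3/(6.130 + 12.3) = 30.63 V.
Zeroing V_DC shorts the top of R1 to ground, so R_th = R1 ‖ R2 = 4.091 kΩ.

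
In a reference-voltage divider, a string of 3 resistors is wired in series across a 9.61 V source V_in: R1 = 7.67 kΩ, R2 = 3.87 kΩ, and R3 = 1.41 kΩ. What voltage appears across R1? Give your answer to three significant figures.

V ≈ 5.69 V

Total series resistance ΣR = 7.67 + 3.87 + 1.41 = 12.95 kΩ.
By the voltage-divider rule, V = 9.61 × 7.670/12.95 = 5.692 V.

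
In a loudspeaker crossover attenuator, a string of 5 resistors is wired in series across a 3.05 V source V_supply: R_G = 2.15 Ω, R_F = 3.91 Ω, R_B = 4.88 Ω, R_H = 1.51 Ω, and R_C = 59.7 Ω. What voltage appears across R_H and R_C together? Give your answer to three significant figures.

Total series resistance ΣR = 2.15 + 3.91 + 4.88 + 1.51 + 59.7 = 72.15 Ω.
R_{R_H..R_C} = 1.51 + 59.7 = 61.21 Ω.
V = V_supply · R/ΣR = 3.05 × 0.8484 = 2.588 V.

V ≈ 2.59 V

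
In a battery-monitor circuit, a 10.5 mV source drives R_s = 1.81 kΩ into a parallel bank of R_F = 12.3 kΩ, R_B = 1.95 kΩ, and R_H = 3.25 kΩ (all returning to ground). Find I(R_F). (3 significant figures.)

I ≈ 0.324 µA

Parallel bank: R_p = 1/(1/12.3 + 1/1.95 + 1/3.25) = 1.109 kΩ.
Node voltage V_A = V_CC · R_p/(R_s + R_p) = 10.5 × 0.3799 = 3.989 mV.
Branch current I = V_A/R_F = 3.989/12.3 = 0.3243 µA.
(Check via current divider: I_total = 3.597 µA; share G_k/ΣG = 0.09015 → same result.)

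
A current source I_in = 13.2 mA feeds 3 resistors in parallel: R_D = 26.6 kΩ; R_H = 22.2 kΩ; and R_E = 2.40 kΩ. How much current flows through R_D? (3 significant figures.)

Conductances: ΣG = 1/26.6 + 1/22.2 + 1/2.40 = 0.4993 (1/kΩ).
R_D takes the fraction G_k/ΣG = 0.03759/0.4993 = 0.07529, so I = 13.2 × 0.07529 = 0.9939 mA.

I ≈ 0.994 mA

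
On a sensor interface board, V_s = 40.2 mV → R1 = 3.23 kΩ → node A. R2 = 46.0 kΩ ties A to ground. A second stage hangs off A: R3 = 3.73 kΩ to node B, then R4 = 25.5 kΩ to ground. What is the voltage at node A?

Looking into the second stage from A: R3 + R4 = 29.23 kΩ appears in parallel with R2.
R2 ‖ (R3+R4) = 17.87 kΩ.
First divider: V_A = V_s · 17.87/(3.23 + 17.87) = 34.05 mV.

V_A ≈ 34.0 mV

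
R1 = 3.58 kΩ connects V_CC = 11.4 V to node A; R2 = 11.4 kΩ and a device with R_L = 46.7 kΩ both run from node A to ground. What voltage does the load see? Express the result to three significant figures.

V_out ≈ 8.20 V

The load sits in parallel with R2, giving an effective lower resistance R2' = R2·R_L/(R2+R_L) = 9.163 kΩ.
Now apply the divider: V_out = 11.4 × 0.7191 = 8.197 V.
(Unloaded it would be 8.68 V; the load pulls it down.)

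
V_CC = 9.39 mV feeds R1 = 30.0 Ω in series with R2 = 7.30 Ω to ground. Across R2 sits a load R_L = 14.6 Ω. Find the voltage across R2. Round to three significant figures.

The load sits in parallel with R2, giving an effective lower resistance R2' = R2·R_L/(R2+R_L) = 4.867 Ω.
Voltage divider with the loaded lower leg: V_out = 9.39 × 4.867/(30.0 + 4.867) = 9.39 × 0.1396 = 1.311 mV.
(Unloaded it would be 1.84 mV; the load pulls it down.)

V_out ≈ 1.31 mV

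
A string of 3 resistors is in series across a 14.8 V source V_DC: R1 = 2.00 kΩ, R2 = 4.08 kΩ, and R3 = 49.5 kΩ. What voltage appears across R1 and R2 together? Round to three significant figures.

V ≈ 1.62 V

ΣR = 2.00 + 4.08 + 49.5 = 55.58 kΩ.
R_{R1..R2} = 2.00 + 4.08 = 6.080 kΩ.
V = V_DC · R/ΣR = 14.8 × 0.1094 = 1.619 V.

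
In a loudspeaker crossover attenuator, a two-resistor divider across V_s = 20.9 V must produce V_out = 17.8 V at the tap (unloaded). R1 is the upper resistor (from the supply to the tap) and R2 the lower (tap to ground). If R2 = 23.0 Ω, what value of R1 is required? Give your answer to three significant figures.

R1 ≈ 4.01 Ω

The divider ratio is R2/(R1+R2) = 17.8/20.9 = 0.8517.
R1 = R2·(1/k − 1) = 23.0 × 0.1742 = 4.006 Ω.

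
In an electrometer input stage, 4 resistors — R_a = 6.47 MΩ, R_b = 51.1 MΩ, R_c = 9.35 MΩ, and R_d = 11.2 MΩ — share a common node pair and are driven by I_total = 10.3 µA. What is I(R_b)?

Total conductance ΣG = 1/6.47 + 1/51.1 + 1/9.35 + 1/11.2 = 0.3704 (units of 1/MΩ).
By the current-divider rule, I = I_total · G_k/ΣG = 10.3 × 0.05284 = 0.5442 µA.

I ≈ 0.544 µA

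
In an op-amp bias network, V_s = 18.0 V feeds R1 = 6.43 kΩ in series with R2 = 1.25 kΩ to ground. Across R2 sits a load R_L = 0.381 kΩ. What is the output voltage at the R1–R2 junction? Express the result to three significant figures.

V_out ≈ 0.782 V

First combine the lower leg with the load: R2 ‖ R_L = 0.2920 kΩ.
Voltage divider with the loaded lower leg: V_out = 18.0 × 0.2920/(6.43 + 0.2920) = 18.0 × 0.04344 = 0.7819 V.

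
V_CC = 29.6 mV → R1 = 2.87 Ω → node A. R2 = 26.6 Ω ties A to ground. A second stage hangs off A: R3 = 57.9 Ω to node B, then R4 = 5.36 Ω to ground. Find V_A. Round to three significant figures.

V_A ≈ 25.7 mV

The second stage (R3 + R4 = 63.26 Ω) loads node A in parallel with R2.
R2 ‖ (R3+R4) = 18.73 Ω.
So V_A = 29.6 × 0.8671 = 25.67 mV.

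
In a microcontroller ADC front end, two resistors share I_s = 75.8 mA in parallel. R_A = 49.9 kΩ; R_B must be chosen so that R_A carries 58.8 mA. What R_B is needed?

The fraction through R_A equals R_B/(R_A+R_B).
58.8/75.8 = R_B/(R_A + R_B) → R_B = R_A · (0.7757)/(1 − 0.7757) = 49.9 × 3.459 = 172.6 kΩ.

R_B ≈ 173 kΩ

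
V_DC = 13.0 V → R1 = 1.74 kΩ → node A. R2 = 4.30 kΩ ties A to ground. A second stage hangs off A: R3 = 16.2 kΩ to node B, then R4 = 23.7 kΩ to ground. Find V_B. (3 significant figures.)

Node A sees R2 in parallel with the series input of stage 2, R3 + R4 = 39.90 kΩ.
R2 ‖ (R3+R4) = 3.882 kΩ.
First divider: V_A = V_DC · 3.882/(1.74 + 3.882) = 8.976 V.
V_B = V_A × 0.5940 = 5.332 V.

V_B ≈ 5.33 V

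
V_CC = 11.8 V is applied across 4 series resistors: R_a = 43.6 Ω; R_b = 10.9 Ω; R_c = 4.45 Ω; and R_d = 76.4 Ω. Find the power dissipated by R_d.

P ≈ 0.581 W

ΣR = 135.3 Ω → I = 11.8/135.3 = 0.08718 A.
P = I²R = 0.007601 × 76.4 = 0.5807 W.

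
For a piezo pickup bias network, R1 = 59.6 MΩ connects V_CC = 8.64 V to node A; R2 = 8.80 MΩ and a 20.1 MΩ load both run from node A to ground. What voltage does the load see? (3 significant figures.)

First combine the lower leg with the load: R2 ‖ R_L = 6.120 MΩ.
Then V_out = V_CC · R2'/(R1 + R2') = 8.64 × 6.120/65.72 = 0.8046 V.

V_out ≈ 0.805 V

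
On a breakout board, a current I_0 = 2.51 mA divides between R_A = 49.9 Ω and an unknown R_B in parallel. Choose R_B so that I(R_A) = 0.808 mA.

Two-branch current divider: I_A = I_0 · R_B/(R_A + R_B).
0.808/2.51 = R_B/(R_A + R_B) → R_B = R_A · (0.3219)/(1 − 0.3219) = 49.9 × 0.4747 = 23.69 Ω.

R_B ≈ 23.7 Ω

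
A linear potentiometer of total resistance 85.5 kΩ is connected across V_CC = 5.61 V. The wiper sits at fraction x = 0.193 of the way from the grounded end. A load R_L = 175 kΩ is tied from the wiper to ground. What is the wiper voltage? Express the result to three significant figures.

Lower segment x·R_p = 16.50 kΩ; upper segment (1−x)·R_p = 69.00 kΩ.
Lower segment in parallel with the load: 16.50 ‖ 175 = 15.08 kΩ.
Then V_out = V_CC · 15.08/(69.00 + 15.08) = 1.006 V.
(Unloaded: V_out = x·V_CC = 1.08 V.)

V_out ≈ 1.01 V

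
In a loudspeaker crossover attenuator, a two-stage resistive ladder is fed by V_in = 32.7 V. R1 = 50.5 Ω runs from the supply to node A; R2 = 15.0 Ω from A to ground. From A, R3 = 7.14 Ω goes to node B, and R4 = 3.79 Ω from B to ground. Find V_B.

The second stage (R3 + R4 = 10.93 Ω) loads node A in parallel with R2.
R2 ‖ (R3+R4) = 6.323 Ω.
First divider: V_A = V_in · 6.323/(50.5 + 6.323) = 3.639 V.
Then the unloaded second divider: V_B = V_A × R4/(R3+R4) = 3.639 × 0.3468 = 1.262 V.

V_B ≈ 1.26 V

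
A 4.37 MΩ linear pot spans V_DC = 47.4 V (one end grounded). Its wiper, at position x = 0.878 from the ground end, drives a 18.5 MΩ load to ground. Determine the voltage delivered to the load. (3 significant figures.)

The pot divides into 0.5331 MΩ above the wiper and 3.837 MΩ below.
R_L loads the lower segment: effective lower R = 3.178 MΩ.
Then V_out = V_DC · 3.178/(0.5331 + 3.178) = 40.59 V.
(Unloaded: V_out = x·V_DC = 41.6 V.)

V_out ≈ 40.6 V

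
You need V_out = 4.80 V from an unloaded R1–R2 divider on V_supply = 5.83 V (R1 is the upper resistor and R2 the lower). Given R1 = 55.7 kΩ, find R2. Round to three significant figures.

R2 ≈ 260 kΩ

V_out/V_supply = R2/(R1+R2) = 0.8233.
Rearranging, R2 = R1·k/(1−k) = 55.7 × 4.660 = 259.6 kΩ.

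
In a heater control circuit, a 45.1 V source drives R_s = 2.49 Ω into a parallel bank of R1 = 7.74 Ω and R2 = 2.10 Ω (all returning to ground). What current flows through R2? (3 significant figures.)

Combine the parallel branches: R_p = (1/7.74 + 1/2.10)⁻¹ = 1.652 Ω.
Node voltage V_A = V_supply · R_p/(R_s + R_p) = 45.1 × 0.3988 = 17.99 V.
I(R2) = V_A / R2 = 17.99/2.10 = 8.565 A.

I ≈ 8.57 A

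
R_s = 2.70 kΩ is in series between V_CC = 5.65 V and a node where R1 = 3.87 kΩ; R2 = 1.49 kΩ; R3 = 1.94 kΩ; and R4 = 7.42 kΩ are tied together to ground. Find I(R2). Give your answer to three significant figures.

I ≈ 0.720 mA

Parallel bank: R_p = 1/(1/3.87 + 1/1.49 + 1/1.94 + 1/7.42) = 0.6330 kΩ.
V_A by voltage divider: V_A = 5.65 × 0.6330/(2.70 + 0.6330) = 1.073 V.
I(R2) = V_A / R2 = 1.073/1.49 = 0.7202 mA.
(Check via current divider: I_total = 1.695 mA; share G_k/ΣG = 0.4248 → same result.)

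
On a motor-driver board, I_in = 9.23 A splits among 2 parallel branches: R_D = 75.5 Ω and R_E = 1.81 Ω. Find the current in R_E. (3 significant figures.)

I ≈ 9.01 A

For two parallel branches, I_k = I_in · (other R)/(sum of R).
I(R_E) = 9.23 × 75.5/(75.5 + 1.81) = 9.23 × 0.9766 = 9.014 A.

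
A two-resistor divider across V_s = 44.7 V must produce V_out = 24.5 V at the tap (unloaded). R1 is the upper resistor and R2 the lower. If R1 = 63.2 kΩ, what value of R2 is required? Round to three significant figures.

V_out/V_s = R2/(R1+R2) = 0.5481.
So R2 = R1 · V_out/(V_s − V_out) = 63.2 × 24.5/(44.7 − 24.5) = 63.2 × 1.213 = 76.65 kΩ.

R2 ≈ 76.7 kΩ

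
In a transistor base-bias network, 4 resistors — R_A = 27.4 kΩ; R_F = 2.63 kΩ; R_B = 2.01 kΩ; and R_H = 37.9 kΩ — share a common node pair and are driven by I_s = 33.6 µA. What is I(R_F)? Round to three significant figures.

I ≈ 13.6 µA

ΣG = 1/27.4 + 1/2.63 + 1/2.01 + 1/37.9 = 0.9406.
Current divider: I(R_F) = I_s · G_k/ΣG = 33.6 × (0.3802/0.9406) = 33.6 × 0.4042 = 13.58 µA.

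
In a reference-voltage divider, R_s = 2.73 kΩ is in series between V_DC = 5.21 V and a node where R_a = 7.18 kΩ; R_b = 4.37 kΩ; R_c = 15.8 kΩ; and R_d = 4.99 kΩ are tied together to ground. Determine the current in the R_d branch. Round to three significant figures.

I ≈ 0.383 mA

Parallel bank: R_p = 1/(1/7.18 + 1/4.37 + 1/15.8 + 1/4.99) = 1.583 kΩ.
V_A = 5.21 × 1.583/4.313 = 1.912 V.
I(R_d) = V_A / R_d = 1.912/4.99 = 0.3832 mA.
(Check via current divider: I_total = 1.208 mA; share G_k/ΣG = 0.3172 → same result.)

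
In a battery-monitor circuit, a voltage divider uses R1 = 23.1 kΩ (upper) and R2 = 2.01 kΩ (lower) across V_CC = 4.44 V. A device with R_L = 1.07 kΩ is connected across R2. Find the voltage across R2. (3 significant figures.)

V_out ≈ 0.130 V

First combine the lower leg with the load: R2 ‖ R_L = 0.6983 kΩ.
Then V_out = V_CC · R2'/(R1 + R2') = 4.44 × 0.6983/23.80 = 0.1303 V.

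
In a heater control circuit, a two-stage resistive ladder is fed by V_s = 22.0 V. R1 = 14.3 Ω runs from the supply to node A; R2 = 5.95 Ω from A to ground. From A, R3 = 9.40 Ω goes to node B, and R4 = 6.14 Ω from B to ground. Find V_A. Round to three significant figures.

V_A ≈ 5.09 V

Node A sees R2 in parallel with the series input of stage 2, R3 + R4 = 15.54 Ω.
R2 ‖ (R3+R4) = 4.303 Ω.
V_A = 22.0 × 4.303/(14.3 + 4.303) = 5.088 V.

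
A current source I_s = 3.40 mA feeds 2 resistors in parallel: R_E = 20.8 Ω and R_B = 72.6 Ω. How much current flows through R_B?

I ≈ 0.757 mA

For two parallel branches, I_k = I_s · (other R)/(sum of R).
I(R_B) = 3.40 × 20.8/(20.8 + 72.6) = 3.40 × 0.2227 = 0.7572 mA.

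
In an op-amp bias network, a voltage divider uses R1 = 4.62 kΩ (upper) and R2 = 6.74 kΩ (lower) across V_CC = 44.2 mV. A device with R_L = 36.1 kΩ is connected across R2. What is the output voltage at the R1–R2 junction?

V_out ≈ 24.4 mV

R2 ‖ R_L = (6.74 × 36.1)/(6.74 + 36.1) = 5.680 kΩ.
Voltage divider with the loaded lower leg: V_out = 44.2 × 5.680/(4.62 + 5.680) = 44.2 × 0.5514 = 24.37 mV.
(Unloaded it would be 26.2 mV; the load pulls it down.)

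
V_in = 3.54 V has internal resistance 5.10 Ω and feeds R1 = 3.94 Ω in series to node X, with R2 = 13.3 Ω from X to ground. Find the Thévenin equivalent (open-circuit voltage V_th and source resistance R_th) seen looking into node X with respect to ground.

V_th ≈ 2.11 V, R_th ≈ 5.38 Ω

R1' = 5.10 + 3.94 = 9.040 Ω (source resistance + R1).
With X open, the divider is unloaded: V_th = 3.54 × 13.3/22.34 = 2.108 V.
Zeroing V_in shorts the top of R1' to ground, so R_th = R1' ‖ R2 = 5.382 Ω.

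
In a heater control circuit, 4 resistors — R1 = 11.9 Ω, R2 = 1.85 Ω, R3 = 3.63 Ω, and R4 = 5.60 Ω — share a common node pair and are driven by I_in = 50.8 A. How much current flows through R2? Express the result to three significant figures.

ΣG = 1/11.9 + 1/1.85 + 1/3.63 + 1/5.60 = 1.079.
Current divider: I(R2) = I_in · G_k/ΣG = 50.8 × (0.5405/1.079) = 50.8 × 0.5011 = 25.46 A.

I ≈ 25.5 A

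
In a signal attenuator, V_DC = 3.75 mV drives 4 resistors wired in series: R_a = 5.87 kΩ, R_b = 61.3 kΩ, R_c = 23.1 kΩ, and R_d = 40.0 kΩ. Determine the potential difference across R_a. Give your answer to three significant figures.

V ≈ 0.169 mV

Total series resistance ΣR = 5.87 + 61.3 + 23.1 + 40.0 = 130.3 kΩ.
By the voltage-divider rule, V = 3.75 × 5.870/130.3 = 0.1690 mV.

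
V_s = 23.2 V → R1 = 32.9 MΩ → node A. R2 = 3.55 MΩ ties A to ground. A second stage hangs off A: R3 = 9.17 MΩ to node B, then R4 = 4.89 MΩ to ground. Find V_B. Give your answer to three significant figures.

Looking into the second stage from A: R3 + R4 = 14.06 MΩ appears in parallel with R2.
R2 ‖ (R3+R4) = 2.834 MΩ.
First divider: V_A = V_s · 2.834/(32.9 + 2.834) = 1.840 V.
Stage 2 is unloaded, so V_B = V_A · R4/(R3+R4) = 1.840 × 4.89/14.06 = 0.6400 V.

V_B ≈ 0.640 V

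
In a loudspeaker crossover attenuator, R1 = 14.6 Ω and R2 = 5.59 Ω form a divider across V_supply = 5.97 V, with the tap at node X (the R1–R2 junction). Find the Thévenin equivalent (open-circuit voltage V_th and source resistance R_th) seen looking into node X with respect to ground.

Open-circuit (no load on X): V_th = V_supply · R2/(R1 + R2) = 5.97 × 5.59/(14.60 + 5.59) = 1.653 V.
Zeroing V_supply shorts the top of R1 to ground, so R_th = R1 ‖ R2 = 4.042 Ω.

V_th ≈ 1.65 V, R_th ≈ 4.04 Ω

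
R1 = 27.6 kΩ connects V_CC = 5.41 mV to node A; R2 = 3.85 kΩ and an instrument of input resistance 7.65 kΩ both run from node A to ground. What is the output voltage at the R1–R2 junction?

R2 ‖ R_L = (3.85 × 7.65)/(3.85 + 7.65) = 2.561 kΩ.
Voltage divider with the loaded lower leg: V_out = 5.41 × 2.561/(27.6 + 2.561) = 5.41 × 0.08491 = 0.4594 mV.
(Unloaded it would be 0.662 mV; the load pulls it down.)

V_out ≈ 0.459 mV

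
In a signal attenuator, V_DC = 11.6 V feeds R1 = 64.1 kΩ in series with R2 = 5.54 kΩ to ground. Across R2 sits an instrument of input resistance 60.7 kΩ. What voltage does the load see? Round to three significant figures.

V_out ≈ 0.851 V

R2 ‖ R_L = (5.54 × 60.7)/(5.54 + 60.7) = 5.077 kΩ.
Now apply the divider: V_out = 11.6 × 0.07339 = 0.8513 V.
(Unloaded it would be 0.923 V; the load pulls it down.)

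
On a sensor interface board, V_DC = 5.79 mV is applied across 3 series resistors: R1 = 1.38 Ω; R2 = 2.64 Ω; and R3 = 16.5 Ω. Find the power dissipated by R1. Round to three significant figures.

P ≈ 0.110 µW

The common current is I = 5.79/20.52 = 0.2822 mA.
P = I²R = 0.07962 × 1.38 = 0.1099 µW.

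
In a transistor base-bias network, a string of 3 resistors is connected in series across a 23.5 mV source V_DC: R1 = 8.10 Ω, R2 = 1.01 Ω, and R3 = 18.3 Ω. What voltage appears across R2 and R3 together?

Series total: ΣR = 8.10 + 1.01 + 18.3 = 27.41 Ω.
R_{R2..R3} = 1.01 + 18.3 = 19.31 Ω.
V = V_DC · R/ΣR = 23.5 × 0.7045 = 16.56 mV.

V ≈ 16.6 mV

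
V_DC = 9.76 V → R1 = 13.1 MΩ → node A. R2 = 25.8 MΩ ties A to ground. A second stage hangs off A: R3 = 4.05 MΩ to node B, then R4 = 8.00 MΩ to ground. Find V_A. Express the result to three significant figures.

V_A ≈ 3.76 V

The second stage (R3 + R4 = 12.05 MΩ) loads node A in parallel with R2.
R2 ‖ (R3+R4) = 8.214 MΩ.
V_A = 9.76 × 8.214/(13.1 + 8.214) = 3.761 V.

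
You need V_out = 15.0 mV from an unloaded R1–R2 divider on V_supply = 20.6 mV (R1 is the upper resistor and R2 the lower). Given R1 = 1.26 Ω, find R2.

R2 ≈ 3.37 Ω

Required fraction k = V_out/V_supply = 0.7282.
Rearranging, R2 = R1·k/(1−k) = 1.26 × 2.679 = 3.375 Ω.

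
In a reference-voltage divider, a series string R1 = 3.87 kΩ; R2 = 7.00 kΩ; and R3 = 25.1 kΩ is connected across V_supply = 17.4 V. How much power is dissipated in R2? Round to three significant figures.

ΣR = 35.97 kΩ → I = 17.4/35.97 = 0.4837 mA.
V(R2) = I·R = 3.386 V; P = V·I = 3.386 × 0.4837 = 1.638 mW.

P ≈ 1.64 mW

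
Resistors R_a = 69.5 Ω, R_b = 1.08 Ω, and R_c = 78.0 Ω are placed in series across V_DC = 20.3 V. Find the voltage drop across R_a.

Series total: ΣR = 69.5 + 1.08 + 78.0 = 148.6 Ω.
V = V_DC · R/ΣR = 20.3 × 0.4678 = 9.496 V.

V ≈ 9.50 V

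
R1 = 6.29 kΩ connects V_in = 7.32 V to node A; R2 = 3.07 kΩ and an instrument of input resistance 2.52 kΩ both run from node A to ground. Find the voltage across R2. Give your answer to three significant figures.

R2 ‖ R_L = (3.07 × 2.52)/(3.07 + 2.52) = 1.384 kΩ.
Now apply the divider: V_out = 7.32 × 0.1803 = 1.320 V.

V_out ≈ 1.32 V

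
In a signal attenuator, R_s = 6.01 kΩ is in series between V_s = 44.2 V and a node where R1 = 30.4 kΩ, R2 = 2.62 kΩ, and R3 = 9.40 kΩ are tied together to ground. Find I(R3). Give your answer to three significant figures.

I ≈ 1.14 mA

Equivalent of the parallel group: R_p = 1.920 kΩ.
Node voltage V_A = V_s · R_p/(R_s + R_p) = 44.2 × 0.2421 = 10.70 V.
I(R3) = V_A / R3 = 10.70/9.40 = 1.138 mA.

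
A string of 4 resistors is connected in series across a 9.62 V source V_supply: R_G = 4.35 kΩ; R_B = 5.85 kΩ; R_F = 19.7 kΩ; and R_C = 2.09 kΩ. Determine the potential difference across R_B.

Series total: ΣR = 4.35 + 5.85 + 19.7 + 2.09 = 31.99 kΩ.
V = V_supply · R/ΣR = 9.62 × 0.1829 = 1.759 V.

V ≈ 1.76 V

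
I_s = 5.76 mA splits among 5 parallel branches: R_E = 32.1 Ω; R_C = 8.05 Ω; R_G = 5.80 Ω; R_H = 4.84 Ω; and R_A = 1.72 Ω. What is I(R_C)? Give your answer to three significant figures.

Total conductance ΣG = 1/32.1 + 1/8.05 + 1/5.80 + 1/4.84 + 1/1.72 = 1.116 (units of 1/Ω).
R_C takes the fraction G_k/ΣG = 0.1242/1.116 = 0.1113, so I = 5.76 × 0.1113 = 0.6413 mA.

I ≈ 0.641 mA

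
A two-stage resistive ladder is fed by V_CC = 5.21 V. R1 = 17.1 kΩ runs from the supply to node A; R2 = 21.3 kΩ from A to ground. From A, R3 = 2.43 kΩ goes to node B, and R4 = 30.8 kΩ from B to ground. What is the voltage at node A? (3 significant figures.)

V_A ≈ 2.25 V

Looking into the second stage from A: R3 + R4 = 33.23 kΩ appears in parallel with R2.
Effective lower resistance at A: R2 ‖ 33.23 = 12.98 kΩ.
So V_A = 5.21 × 0.4315 = 2.248 V.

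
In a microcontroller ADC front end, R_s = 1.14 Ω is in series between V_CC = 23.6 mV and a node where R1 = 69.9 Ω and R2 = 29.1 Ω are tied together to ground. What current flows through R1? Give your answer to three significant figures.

Equivalent of the parallel group: R_p = 20.55 Ω.
Node voltage V_A = V_CC · R_p/(R_s + R_p) = 23.6 × 0.9474 = 22.36 mV.
Branch current I = V_A/R1 = 22.36/69.9 = 0.3199 mA.

I ≈ 0.320 mA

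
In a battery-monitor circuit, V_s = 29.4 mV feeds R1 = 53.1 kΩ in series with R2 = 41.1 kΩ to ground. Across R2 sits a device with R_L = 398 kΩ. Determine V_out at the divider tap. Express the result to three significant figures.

R2 ‖ R_L = (41.1 × 398)/(41.1 + 398) = 37.25 kΩ.
Then V_out = V_s · R2'/(R1 + R2') = 29.4 × 37.25/90.35 = 12.12 mV.
(Unloaded it would be 12.8 mV; the load pulls it down.)

V_out ≈ 12.1 mV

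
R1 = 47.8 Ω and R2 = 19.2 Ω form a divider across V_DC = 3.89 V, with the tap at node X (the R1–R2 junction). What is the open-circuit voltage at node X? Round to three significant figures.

Open-circuit (no load on X): V_th = V_DC · R2/(R1 + R2) = 3.89 × 19.2/(47.80 + 19.2) = 1.115 V.

V_th ≈ 1.11 V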